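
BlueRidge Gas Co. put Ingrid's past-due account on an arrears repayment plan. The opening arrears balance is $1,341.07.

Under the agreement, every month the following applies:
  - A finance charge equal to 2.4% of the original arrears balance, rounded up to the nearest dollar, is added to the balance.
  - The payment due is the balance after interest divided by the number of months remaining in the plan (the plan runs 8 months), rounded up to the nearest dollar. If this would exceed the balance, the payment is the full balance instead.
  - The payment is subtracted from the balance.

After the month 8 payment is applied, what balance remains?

$0.00

Month 1: opening $1,341.07; interest $33.00 → $1,374.07; payment $172.00; balance $1,202.07
Month 2: opening $1,202.07; interest $33.00 → $1,235.07; payment $177.00; balance $1,058.07
Month 3: opening $1,058.07; interest $33.00 → $1,091.07; payment $182.00; balance $909.07
Month 4: opening $909.07; interest $33.00 → $942.07; payment $189.00; balance $753.07
Month 5: opening $753.07; interest $33.00 → $786.07; payment $197.00; balance $589.07
Month 6: opening $589.07; interest $33.00 → $622.07; payment $208.00; balance $414.07
Month 7: opening $414.07; interest $33.00 → $447.07; payment $224.00; balance $223.07
Month 8: opening $223.07; interest $33.00 → $256.07; payment $256.07; balance $0.00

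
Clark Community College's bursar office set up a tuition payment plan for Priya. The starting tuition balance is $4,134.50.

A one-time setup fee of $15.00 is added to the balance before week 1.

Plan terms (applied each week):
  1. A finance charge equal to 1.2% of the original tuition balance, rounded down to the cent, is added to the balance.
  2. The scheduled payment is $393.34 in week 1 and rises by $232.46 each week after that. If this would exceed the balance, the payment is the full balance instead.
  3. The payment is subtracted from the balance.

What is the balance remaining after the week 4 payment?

Week 1: opening $4,149.50; interest $49.61 → $4,199.11; payment $393.34; balance $3,805.77
Week 2: opening $3,805.77; interest $49.61 → $3,855.38; payment $625.80; balance $3,229.58
Week 3: opening $3,229.58; interest $49.61 → $3,279.19; payment $858.26; balance $2,420.93
Week 4: opening $2,420.93; interest $49.61 → $2,470.54; payment $1,090.72; balance $1,379.82

$1,379.82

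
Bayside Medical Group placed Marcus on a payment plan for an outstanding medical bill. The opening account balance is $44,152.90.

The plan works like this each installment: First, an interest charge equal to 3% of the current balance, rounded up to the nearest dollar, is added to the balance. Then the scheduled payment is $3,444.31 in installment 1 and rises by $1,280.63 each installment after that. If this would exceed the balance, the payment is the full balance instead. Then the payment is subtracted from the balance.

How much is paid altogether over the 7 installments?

$50,639.90

Installment 1: opening $44,152.90; interest $1,325.00 → $45,477.90; payment $3,444.31; balance $42,033.59
Installment 2: opening $42,033.59; interest $1,262.00 → $43,295.59; payment $4,724.94; balance $38,570.65
Installment 3: opening $38,570.65; interest $1,158.00 → $39,728.65; payment $6,005.57; balance $33,723.08
Installment 4: opening $33,723.08; interest $1,012.00 → $34,735.08; payment $7,286.20; balance $27,448.88
Installment 5: opening $27,448.88; interest $824.00 → $28,272.88; payment $8,566.83; balance $19,706.05
Installment 6: opening $19,706.05; interest $592.00 → $20,298.05; payment $9,847.46; balance $10,450.59
Installment 7: opening $10,450.59; interest $314.00 → $10,764.59; payment $10,764.59; balance $0.00
Total paid: $50,639.90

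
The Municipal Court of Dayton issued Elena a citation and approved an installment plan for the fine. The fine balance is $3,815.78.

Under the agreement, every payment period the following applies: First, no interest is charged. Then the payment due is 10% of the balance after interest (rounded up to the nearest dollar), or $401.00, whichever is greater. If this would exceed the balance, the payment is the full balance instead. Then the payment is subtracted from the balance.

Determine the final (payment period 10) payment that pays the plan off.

$206.78

Payment period 1: opening $3,815.78; payment $401.00; balance $3,414.78
Payment period 2: opening $3,414.78; payment $401.00; balance $3,013.78
Payment period 3: opening $3,013.78; payment $401.00; balance $2,612.78
Payment period 4: opening $2,612.78; payment $401.00; balance $2,211.78
Payment period 5: opening $2,211.78; payment $401.00; balance $1,810.78
Payment period 6: opening $1,810.78; payment $401.00; balance $1,409.78
Payment period 7: opening $1,409.78; payment $401.00; balance $1,008.78
Payment period 8: opening $1,008.78; payment $401.00; balance $607.78
Payment period 9: opening $607.78; payment $401.00; balance $206.78
Payment period 10: opening $206.78; payment $206.78; balance $0.00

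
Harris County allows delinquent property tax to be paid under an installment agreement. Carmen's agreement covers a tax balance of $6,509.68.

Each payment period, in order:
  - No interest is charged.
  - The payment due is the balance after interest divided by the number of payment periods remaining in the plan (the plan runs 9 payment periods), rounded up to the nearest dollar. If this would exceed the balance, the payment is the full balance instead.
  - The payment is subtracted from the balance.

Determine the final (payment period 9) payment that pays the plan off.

$722.68

Payment period 1: opening $6,509.68; payment $724.00; balance $5,785.68
Payment period 2: opening $5,785.68; payment $724.00; balance $5,061.68
Payment period 3: opening $5,061.68; payment $724.00; balance $4,337.68
Payment period 4: opening $4,337.68; payment $723.00; balance $3,614.68
Payment period 5: opening $3,614.68; payment $723.00; balance $2,891.68
Payment period 6: opening $2,891.68; payment $723.00; balance $2,168.68
Payment period 7: opening $2,168.68; payment $723.00; balance $1,445.68
Payment period 8: opening $1,445.68; payment $723.00; balance $722.68
Payment period 9: opening $722.68; payment $722.68; balance $0.00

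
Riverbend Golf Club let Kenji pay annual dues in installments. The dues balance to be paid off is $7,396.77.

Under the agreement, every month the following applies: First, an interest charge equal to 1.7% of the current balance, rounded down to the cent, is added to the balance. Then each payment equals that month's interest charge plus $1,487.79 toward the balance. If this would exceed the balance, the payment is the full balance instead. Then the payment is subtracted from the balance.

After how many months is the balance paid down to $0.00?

5

Month 1: $7,396.77 +$125.74 interest = $7,522.51; pay $1,613.53 → $5,908.98
Month 2: $5,908.98 +$100.45 interest = $6,009.43; pay $1,588.24 → $4,421.19
Month 3: $4,421.19 +$75.16 interest = $4,496.35; pay $1,562.95 → $2,933.40
Month 4: $2,933.40 +$49.86 interest = $2,983.26; pay $1,537.65 → $1,445.61
Month 5: $1,445.61 +$24.57 interest = $1,470.18; pay $1,470.18 → $0.00
Balance reaches $0.00 in month 5.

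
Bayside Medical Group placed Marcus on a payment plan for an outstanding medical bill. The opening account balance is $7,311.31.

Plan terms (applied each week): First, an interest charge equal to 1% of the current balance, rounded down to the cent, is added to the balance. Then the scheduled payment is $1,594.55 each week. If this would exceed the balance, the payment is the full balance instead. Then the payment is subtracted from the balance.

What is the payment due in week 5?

# | Opening | Interest | Payment | End bal
1 | $7,311.31 | $73.11 | $1,594.55 | $5,789.87
2 | $5,789.87 | $57.89 | $1,594.55 | $4,253.21
3 | $4,253.21 | $42.53 | $1,594.55 | $2,701.19
4 | $2,701.19 | $27.01 | $1,594.55 | $1,133.65
5 | $1,133.65 | $11.33 | $1,144.98 | $0.00

$1,144.98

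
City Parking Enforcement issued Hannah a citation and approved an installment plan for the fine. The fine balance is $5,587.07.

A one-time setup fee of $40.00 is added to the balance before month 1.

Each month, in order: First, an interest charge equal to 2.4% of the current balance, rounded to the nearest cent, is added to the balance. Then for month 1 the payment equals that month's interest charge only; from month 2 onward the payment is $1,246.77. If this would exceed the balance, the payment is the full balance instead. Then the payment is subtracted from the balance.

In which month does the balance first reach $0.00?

Month 1: $5,627.07 +$135.05 interest = $5,762.12; pay $135.05 → $5,627.07
Month 2: $5,627.07 +$135.05 interest = $5,762.12; pay $1,246.77 → $4,515.35
Month 3: $4,515.35 +$108.37 interest = $4,623.72; pay $1,246.77 → $3,376.95
Month 4: $3,376.95 +$81.05 interest = $3,458.00; pay $1,246.77 → $2,211.23
Month 5: $2,211.23 +$53.07 interest = $2,264.30; pay $1,246.77 → $1,017.53
Month 6: $1,017.53 +$24.42 interest = $1,041.95; pay $1,041.95 → $0.00
Balance reaches $0.00 in month 6.

6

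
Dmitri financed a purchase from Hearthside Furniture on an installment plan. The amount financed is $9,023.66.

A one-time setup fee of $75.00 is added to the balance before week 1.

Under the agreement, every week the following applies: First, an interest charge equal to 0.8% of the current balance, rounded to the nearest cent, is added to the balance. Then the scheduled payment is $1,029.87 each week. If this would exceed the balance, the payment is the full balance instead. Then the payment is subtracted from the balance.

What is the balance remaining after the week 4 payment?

Week 1: opening $9,098.66; interest $72.79 → $9,171.45; payment $1,029.87; balance $8,141.58
Week 2: opening $8,141.58; interest $65.13 → $8,206.71; payment $1,029.87; balance $7,176.84
Week 3: opening $7,176.84; interest $57.41 → $7,234.25; payment $1,029.87; balance $6,204.38
Week 4: opening $6,204.38; interest $49.64 → $6,254.02; payment $1,029.87; balance $5,224.15

$5,224.15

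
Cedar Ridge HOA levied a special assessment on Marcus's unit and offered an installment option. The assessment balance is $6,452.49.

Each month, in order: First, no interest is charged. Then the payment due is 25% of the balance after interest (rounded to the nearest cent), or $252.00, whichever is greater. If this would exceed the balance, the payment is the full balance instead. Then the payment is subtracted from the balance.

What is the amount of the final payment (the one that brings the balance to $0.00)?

Month 1: opening $6,452.49; payment $1,613.12; balance $4,839.37
Month 2: opening $4,839.37; payment $1,209.84; balance $3,629.53
Month 3: opening $3,629.53; payment $907.38; balance $2,722.15
Month 4: opening $2,722.15; payment $680.54; balance $2,041.61
Month 5: opening $2,041.61; payment $510.40; balance $1,531.21
Month 6: opening $1,531.21; payment $382.80; balance $1,148.41
Month 7: opening $1,148.41; payment $287.10; balance $861.31
Month 8: opening $861.31; payment $252.00; balance $609.31
Month 9: opening $609.31; payment $252.00; balance $357.31
Month 10: opening $357.31; payment $252.00; balance $105.31
Month 11: opening $105.31; payment $105.31; balance $0.00

$105.31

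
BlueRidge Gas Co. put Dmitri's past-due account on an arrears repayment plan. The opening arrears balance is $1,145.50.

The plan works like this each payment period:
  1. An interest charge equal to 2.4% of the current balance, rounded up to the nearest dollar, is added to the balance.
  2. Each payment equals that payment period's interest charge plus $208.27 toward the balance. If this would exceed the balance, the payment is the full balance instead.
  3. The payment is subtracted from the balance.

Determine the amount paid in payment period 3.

# | Opening | Interest | Payment | End bal
1 | $1,145.50 | $28.00 | $236.27 | $937.23
2 | $937.23 | $23.00 | $231.27 | $728.96
3 | $728.96 | $18.00 | $226.27 | $520.69

$226.27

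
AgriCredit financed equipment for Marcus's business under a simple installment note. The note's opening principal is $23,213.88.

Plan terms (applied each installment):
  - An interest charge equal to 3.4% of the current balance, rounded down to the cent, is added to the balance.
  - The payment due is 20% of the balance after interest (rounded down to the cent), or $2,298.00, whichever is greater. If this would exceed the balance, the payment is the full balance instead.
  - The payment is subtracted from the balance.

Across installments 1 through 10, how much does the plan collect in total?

Installment 1: opening $23,213.88; interest $789.27 → $24,003.15; payment $4,800.63; balance $19,202.52
Installment 2: opening $19,202.52; interest $652.88 → $19,855.40; payment $3,971.08; balance $15,884.32
Installment 3: opening $15,884.32; interest $540.06 → $16,424.38; payment $3,284.87; balance $13,139.51
Installment 4: opening $13,139.51; interest $446.74 → $13,586.25; payment $2,717.25; balance $10,869.00
Installment 5: opening $10,869.00; interest $369.54 → $11,238.54; payment $2,298.00; balance $8,940.54
Installment 6: opening $8,940.54; interest $303.97 → $9,244.51; payment $2,298.00; balance $6,946.51
Installment 7: opening $6,946.51; interest $236.18 → $7,182.69; payment $2,298.00; balance $4,884.69
Installment 8: opening $4,884.69; interest $166.07 → $5,050.76; payment $2,298.00; balance $2,752.76
Installment 9: opening $2,752.76; interest $93.59 → $2,846.35; payment $2,298.00; balance $548.35
Installment 10: opening $548.35; interest $18.64 → $566.99; payment $566.99; balance $0.00
Total paid: $26,830.82

$26,830.82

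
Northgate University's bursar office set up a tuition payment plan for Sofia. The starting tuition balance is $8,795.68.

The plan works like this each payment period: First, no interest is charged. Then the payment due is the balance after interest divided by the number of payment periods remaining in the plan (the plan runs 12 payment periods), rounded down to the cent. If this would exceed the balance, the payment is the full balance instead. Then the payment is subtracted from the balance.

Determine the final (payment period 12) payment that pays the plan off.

$732.98

Payment period 1: opening $8,795.68; payment $732.97; balance $8,062.71
Payment period 2: opening $8,062.71; payment $732.97; balance $7,329.74
Payment period 3: opening $7,329.74; payment $732.97; balance $6,596.77
Payment period 4: opening $6,596.77; payment $732.97; balance $5,863.80
Payment period 5: opening $5,863.80; payment $732.97; balance $5,130.83
Payment period 6: opening $5,130.83; payment $732.97; balance $4,397.86
Payment period 7: opening $4,397.86; payment $732.97; balance $3,664.89
Payment period 8: opening $3,664.89; payment $732.97; balance $2,931.92
Payment period 9: opening $2,931.92; payment $732.98; balance $2,198.94
Payment period 10: opening $2,198.94; payment $732.98; balance $1,465.96
Payment period 11: opening $1,465.96; payment $732.98; balance $732.98
Payment period 12: opening $732.98; payment $732.98; balance $0.00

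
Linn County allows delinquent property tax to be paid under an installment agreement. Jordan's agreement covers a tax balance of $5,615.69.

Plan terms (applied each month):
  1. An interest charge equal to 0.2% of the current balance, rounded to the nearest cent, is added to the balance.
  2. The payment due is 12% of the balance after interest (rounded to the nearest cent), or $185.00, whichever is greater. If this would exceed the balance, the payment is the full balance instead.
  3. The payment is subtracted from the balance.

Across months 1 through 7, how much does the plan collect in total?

$3,343.99

Month 1: opening $5,615.69; interest $11.23 → $5,626.92; payment $675.23; balance $4,951.69
Month 2: opening $4,951.69; interest $9.90 → $4,961.59; payment $595.39; balance $4,366.20
Month 3: opening $4,366.20; interest $8.73 → $4,374.93; payment $524.99; balance $3,849.94
Month 4: opening $3,849.94; interest $7.70 → $3,857.64; payment $462.92; balance $3,394.72
Month 5: opening $3,394.72; interest $6.79 → $3,401.51; payment $408.18; balance $2,993.33
Month 6: opening $2,993.33; interest $5.99 → $2,999.32; payment $359.92; balance $2,639.40
Month 7: opening $2,639.40; interest $5.28 → $2,644.68; payment $317.36; balance $2,327.32
Total paid: $3,343.99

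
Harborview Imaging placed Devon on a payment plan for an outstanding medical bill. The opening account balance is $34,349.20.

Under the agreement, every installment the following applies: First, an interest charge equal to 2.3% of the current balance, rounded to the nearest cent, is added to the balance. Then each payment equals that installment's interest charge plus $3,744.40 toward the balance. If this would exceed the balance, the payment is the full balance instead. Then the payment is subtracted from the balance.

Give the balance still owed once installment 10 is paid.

Installment 1: $34,349.20 +$790.03 interest = $35,139.23; pay $4,534.43 → $30,604.80
Installment 2: $30,604.80 +$703.91 interest = $31,308.71; pay $4,448.31 → $26,860.40
Installment 3: $26,860.40 +$617.79 interest = $27,478.19; pay $4,362.19 → $23,116.00
Installment 4: $23,116.00 +$531.67 interest = $23,647.67; pay $4,276.07 → $19,371.60
Installment 5: $19,371.60 +$445.55 interest = $19,817.15; pay $4,189.95 → $15,627.20
Installment 6: $15,627.20 +$359.43 interest = $15,986.63; pay $4,103.83 → $11,882.80
Installment 7: $11,882.80 +$273.30 interest = $12,156.10; pay $4,017.70 → $8,138.40
Installment 8: $8,138.40 +$187.18 interest = $8,325.58; pay $3,931.58 → $4,394.00
Installment 9: $4,394.00 +$101.06 interest = $4,495.06; pay $3,845.46 → $649.60
Installment 10: $649.60 +$14.94 interest = $664.54; pay $664.54 → $0.00

$0.00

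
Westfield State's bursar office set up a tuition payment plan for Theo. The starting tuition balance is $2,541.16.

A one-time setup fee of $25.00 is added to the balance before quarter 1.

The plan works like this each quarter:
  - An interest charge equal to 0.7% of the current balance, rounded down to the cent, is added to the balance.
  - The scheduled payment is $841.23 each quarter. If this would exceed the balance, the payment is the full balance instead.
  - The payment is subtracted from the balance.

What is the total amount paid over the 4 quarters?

Quarter 1: opening $2,566.16; interest $17.96 → $2,584.12; payment $841.23; balance $1,742.89
Quarter 2: opening $1,742.89; interest $12.20 → $1,755.09; payment $841.23; balance $913.86
Quarter 3: opening $913.86; interest $6.39 → $920.25; payment $841.23; balance $79.02
Quarter 4: opening $79.02; interest $0.55 → $79.57; payment $79.57; balance $0.00
Total paid: $2,603.26

$2,603.26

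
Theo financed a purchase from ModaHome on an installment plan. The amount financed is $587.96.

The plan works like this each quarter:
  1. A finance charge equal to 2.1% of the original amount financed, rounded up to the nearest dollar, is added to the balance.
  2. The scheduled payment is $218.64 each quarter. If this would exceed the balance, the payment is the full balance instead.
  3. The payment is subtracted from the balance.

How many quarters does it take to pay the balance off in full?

Quarter 1: $587.96 +$13.00 interest = $600.96; pay $218.64 → $382.32
Quarter 2: $382.32 +$13.00 interest = $395.32; pay $218.64 → $176.68
Quarter 3: $176.68 +$13.00 interest = $189.68; pay $189.68 → $0.00
Balance reaches $0.00 in quarter 3.

3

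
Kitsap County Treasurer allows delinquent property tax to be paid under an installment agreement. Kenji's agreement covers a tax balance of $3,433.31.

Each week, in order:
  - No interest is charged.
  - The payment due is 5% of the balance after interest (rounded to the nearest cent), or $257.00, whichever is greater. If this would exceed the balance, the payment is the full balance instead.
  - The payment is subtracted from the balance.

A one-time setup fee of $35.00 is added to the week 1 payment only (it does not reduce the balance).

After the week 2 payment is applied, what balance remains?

# | Opening | Payment | Fee | End bal
1 | $3,433.31 | $257.00 | $35.00 | $3,176.31
2 | $3,176.31 | $257.00 | — | $2,919.31

$2,919.31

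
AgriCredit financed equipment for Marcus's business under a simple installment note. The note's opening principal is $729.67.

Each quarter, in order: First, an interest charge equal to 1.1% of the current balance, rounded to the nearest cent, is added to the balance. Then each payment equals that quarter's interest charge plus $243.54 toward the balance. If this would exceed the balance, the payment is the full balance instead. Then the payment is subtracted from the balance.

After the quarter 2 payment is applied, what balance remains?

Quarter 1: opening $729.67; interest $8.03 → $737.70; payment $251.57; balance $486.13
Quarter 2: opening $486.13; interest $5.35 → $491.48; payment $248.89; balance $242.59

$242.59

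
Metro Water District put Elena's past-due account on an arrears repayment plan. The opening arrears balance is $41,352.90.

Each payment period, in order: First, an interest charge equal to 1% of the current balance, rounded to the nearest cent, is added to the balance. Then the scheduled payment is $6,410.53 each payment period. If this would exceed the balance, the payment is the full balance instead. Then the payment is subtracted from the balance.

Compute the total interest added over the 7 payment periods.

Payment period 1: $41,352.90 +$413.53 interest = $41,766.43; pay $6,410.53 → $35,355.90
Payment period 2: $35,355.90 +$353.56 interest = $35,709.46; pay $6,410.53 → $29,298.93
Payment period 3: $29,298.93 +$292.99 interest = $29,591.92; pay $6,410.53 → $23,181.39
Payment period 4: $23,181.39 +$231.81 interest = $23,413.20; pay $6,410.53 → $17,002.67
Payment period 5: $17,002.67 +$170.03 interest = $17,172.70; pay $6,410.53 → $10,762.17
Payment period 6: $10,762.17 +$107.62 interest = $10,869.79; pay $6,410.53 → $4,459.26
Payment period 7: $4,459.26 +$44.59 interest = $4,503.85; pay $4,503.85 → $0.00
Total interest: $413.53 + $353.56 + $292.99 + $231.81 + $170.03 + $107.62 + $44.59 = $1,614.13

$1,614.13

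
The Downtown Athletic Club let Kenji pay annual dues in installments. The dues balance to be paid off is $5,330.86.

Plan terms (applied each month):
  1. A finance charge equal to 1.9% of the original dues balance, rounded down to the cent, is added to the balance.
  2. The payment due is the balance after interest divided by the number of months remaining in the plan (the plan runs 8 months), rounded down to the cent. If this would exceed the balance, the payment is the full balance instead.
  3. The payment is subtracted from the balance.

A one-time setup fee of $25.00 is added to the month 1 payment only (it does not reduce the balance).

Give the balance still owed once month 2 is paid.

$4,160.93

# | Opening | Interest | Payment | Fee | End bal
1 | $5,330.86 | $101.28 | $679.01 | $25.00 | $4,753.13
2 | $4,753.13 | $101.28 | $693.48 | — | $4,160.93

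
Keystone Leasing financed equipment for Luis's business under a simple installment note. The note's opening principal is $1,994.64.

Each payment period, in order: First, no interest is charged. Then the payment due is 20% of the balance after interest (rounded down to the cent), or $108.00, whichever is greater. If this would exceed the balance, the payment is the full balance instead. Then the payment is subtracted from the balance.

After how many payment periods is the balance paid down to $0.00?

Payment period 1: $1,994.64 − $398.92 → $1,595.72
Payment period 2: $1,595.72 − $319.14 → $1,276.58
Payment period 3: $1,276.58 − $255.31 → $1,021.27
Payment period 4: $1,021.27 − $204.25 → $817.02
Payment period 5: $817.02 − $163.40 → $653.62
Payment period 6: $653.62 − $130.72 → $522.90
Payment period 7: $522.90 − $108.00 → $414.90
Payment period 8: $414.90 − $108.00 → $306.90
Payment period 9: $306.90 − $108.00 → $198.90
Payment period 10: $198.90 − $108.00 → $90.90
Payment period 11: $90.90 − $90.90 → $0.00
Balance reaches $0.00 in payment period 11.

11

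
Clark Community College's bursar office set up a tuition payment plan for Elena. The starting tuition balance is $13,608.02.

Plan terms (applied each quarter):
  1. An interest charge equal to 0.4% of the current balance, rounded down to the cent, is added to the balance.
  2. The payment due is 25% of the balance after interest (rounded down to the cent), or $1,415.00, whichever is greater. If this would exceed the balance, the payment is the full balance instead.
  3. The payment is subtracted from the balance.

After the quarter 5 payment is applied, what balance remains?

$2,977.46

Quarter 1: $13,608.02 +$54.43 interest = $13,662.45; pay $3,415.61 → $10,246.84
Quarter 2: $10,246.84 +$40.98 interest = $10,287.82; pay $2,571.95 → $7,715.87
Quarter 3: $7,715.87 +$30.86 interest = $7,746.73; pay $1,936.68 → $5,810.05
Quarter 4: $5,810.05 +$23.24 interest = $5,833.29; pay $1,458.32 → $4,374.97
Quarter 5: $4,374.97 +$17.49 interest = $4,392.46; pay $1,415.00 → $2,977.46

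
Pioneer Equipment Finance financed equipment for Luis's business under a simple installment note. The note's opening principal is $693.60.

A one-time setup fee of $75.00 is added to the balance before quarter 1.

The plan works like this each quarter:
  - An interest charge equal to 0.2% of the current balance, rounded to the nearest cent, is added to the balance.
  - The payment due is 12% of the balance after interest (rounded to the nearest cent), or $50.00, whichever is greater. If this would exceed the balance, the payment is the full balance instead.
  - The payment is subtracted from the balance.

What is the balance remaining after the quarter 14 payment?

$0.00

# | Opening | Interest | Payment | End bal
1 | $768.60 | $1.54 | $92.42 | $677.72
2 | $677.72 | $1.36 | $81.49 | $597.59
3 | $597.59 | $1.20 | $71.85 | $526.94
4 | $526.94 | $1.05 | $63.36 | $464.63
5 | $464.63 | $0.93 | $55.87 | $409.69
6 | $409.69 | $0.82 | $50.00 | $360.51
7 | $360.51 | $0.72 | $50.00 | $311.23
8 | $311.23 | $0.62 | $50.00 | $261.85
9 | $261.85 | $0.52 | $50.00 | $212.37
10 | $212.37 | $0.42 | $50.00 | $162.79
11 | $162.79 | $0.33 | $50.00 | $113.12
12 | $113.12 | $0.23 | $50.00 | $63.35
13 | $63.35 | $0.13 | $50.00 | $13.48
14 | $13.48 | $0.03 | $13.51 | $0.00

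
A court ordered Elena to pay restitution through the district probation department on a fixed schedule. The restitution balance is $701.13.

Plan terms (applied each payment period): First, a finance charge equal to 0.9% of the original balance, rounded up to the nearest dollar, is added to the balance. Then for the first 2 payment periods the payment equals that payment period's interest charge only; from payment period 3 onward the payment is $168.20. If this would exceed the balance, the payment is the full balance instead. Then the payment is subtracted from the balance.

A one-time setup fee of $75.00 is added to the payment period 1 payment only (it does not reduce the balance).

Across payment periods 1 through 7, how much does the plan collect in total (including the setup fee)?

Payment period 1: opening $701.13; interest $7.00 → $708.13; payment $7.00 (+ $75.00 fee); balance $701.13
Payment period 2: opening $701.13; interest $7.00 → $708.13; payment $7.00; balance $701.13
Payment period 3: opening $701.13; interest $7.00 → $708.13; payment $168.20; balance $539.93
Payment period 4: opening $539.93; interest $7.00 → $546.93; payment $168.20; balance $378.73
Payment period 5: opening $378.73; interest $7.00 → $385.73; payment $168.20; balance $217.53
Payment period 6: opening $217.53; interest $7.00 → $224.53; payment $168.20; balance $56.33
Payment period 7: opening $56.33; interest $7.00 → $63.33; payment $63.33; balance $0.00
Total paid: $825.13

$825.13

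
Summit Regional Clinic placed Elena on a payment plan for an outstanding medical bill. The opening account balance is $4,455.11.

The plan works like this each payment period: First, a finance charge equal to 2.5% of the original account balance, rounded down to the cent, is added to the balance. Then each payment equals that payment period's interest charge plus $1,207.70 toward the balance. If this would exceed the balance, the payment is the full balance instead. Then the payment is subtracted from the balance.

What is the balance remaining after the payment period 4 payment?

$0.00

# | Opening | Interest | Payment | End bal
1 | $4,455.11 | $111.37 | $1,319.07 | $3,247.41
2 | $3,247.41 | $111.37 | $1,319.07 | $2,039.71
3 | $2,039.71 | $111.37 | $1,319.07 | $832.01
4 | $832.01 | $111.37 | $943.38 | $0.00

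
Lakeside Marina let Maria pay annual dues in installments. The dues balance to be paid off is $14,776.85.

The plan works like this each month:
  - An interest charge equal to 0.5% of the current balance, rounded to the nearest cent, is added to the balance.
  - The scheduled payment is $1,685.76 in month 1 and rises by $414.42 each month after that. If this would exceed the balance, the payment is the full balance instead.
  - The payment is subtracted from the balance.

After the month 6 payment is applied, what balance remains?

Month 1: $14,776.85 +$73.88 interest = $14,850.73; pay $1,685.76 → $13,164.97
Month 2: $13,164.97 +$65.82 interest = $13,230.79; pay $2,100.18 → $11,130.61
Month 3: $11,130.61 +$55.65 interest = $11,186.26; pay $2,514.60 → $8,671.66
Month 4: $8,671.66 +$43.36 interest = $8,715.02; pay $2,929.02 → $5,786.00
Month 5: $5,786.00 +$28.93 interest = $5,814.93; pay $3,343.44 → $2,471.49
Month 6: $2,471.49 +$12.36 interest = $2,483.85; pay $2,483.85 → $0.00

$0.00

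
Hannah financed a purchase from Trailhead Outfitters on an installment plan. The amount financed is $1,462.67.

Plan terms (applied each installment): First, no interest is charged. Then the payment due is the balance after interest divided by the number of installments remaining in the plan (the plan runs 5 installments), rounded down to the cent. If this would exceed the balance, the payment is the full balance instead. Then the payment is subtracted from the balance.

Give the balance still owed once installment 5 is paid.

Installment 1: opening $1,462.67; payment $292.53; balance $1,170.14
Installment 2: opening $1,170.14; payment $292.53; balance $877.61
Installment 3: opening $877.61; payment $292.53; balance $585.08
Installment 4: opening $585.08; payment $292.54; balance $292.54
Installment 5: opening $292.54; payment $292.54; balance $0.00

$0.00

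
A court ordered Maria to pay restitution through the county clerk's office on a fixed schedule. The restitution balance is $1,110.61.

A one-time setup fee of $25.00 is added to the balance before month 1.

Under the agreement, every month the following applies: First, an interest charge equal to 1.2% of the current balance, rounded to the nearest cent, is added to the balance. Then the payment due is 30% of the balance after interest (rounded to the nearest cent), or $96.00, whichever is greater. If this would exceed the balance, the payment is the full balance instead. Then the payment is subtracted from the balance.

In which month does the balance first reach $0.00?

Month 1: $1,135.61 +$13.63 interest = $1,149.24; pay $344.77 → $804.47
Month 2: $804.47 +$9.65 interest = $814.12; pay $244.24 → $569.88
Month 3: $569.88 +$6.84 interest = $576.72; pay $173.02 → $403.70
Month 4: $403.70 +$4.84 interest = $408.54; pay $122.56 → $285.98
Month 5: $285.98 +$3.43 interest = $289.41; pay $96.00 → $193.41
Month 6: $193.41 +$2.32 interest = $195.73; pay $96.00 → $99.73
Month 7: $99.73 +$1.20 interest = $100.93; pay $96.00 → $4.93
Month 8: $4.93 +$0.06 interest = $4.99; pay $4.99 → $0.00
Balance reaches $0.00 in month 8.

8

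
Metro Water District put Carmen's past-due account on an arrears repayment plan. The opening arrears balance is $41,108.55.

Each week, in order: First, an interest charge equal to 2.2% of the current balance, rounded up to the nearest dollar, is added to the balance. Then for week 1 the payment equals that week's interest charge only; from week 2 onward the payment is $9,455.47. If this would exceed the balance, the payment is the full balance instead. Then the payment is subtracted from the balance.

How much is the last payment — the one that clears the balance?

$5,888.67

Week 1: $41,108.55 +$905.00 interest = $42,013.55; pay $905.00 → $41,108.55
Week 2: $41,108.55 +$905.00 interest = $42,013.55; pay $9,455.47 → $32,558.08
Week 3: $32,558.08 +$717.00 interest = $33,275.08; pay $9,455.47 → $23,819.61
Week 4: $23,819.61 +$525.00 interest = $24,344.61; pay $9,455.47 → $14,889.14
Week 5: $14,889.14 +$328.00 interest = $15,217.14; pay $9,455.47 → $5,761.67
Week 6: $5,761.67 +$127.00 interest = $5,888.67; pay $5,888.67 → $0.00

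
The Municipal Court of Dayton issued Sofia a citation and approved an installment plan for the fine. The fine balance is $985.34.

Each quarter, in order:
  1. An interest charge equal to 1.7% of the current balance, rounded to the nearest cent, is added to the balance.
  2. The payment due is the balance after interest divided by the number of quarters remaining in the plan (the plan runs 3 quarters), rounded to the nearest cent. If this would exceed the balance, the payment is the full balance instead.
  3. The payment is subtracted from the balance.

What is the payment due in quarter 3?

$345.49

Quarter 1: $985.34 +$16.75 interest = $1,002.09; pay $334.03 → $668.06
Quarter 2: $668.06 +$11.36 interest = $679.42; pay $339.71 → $339.71
Quarter 3: $339.71 +$5.78 interest = $345.49; pay $345.49 → $0.00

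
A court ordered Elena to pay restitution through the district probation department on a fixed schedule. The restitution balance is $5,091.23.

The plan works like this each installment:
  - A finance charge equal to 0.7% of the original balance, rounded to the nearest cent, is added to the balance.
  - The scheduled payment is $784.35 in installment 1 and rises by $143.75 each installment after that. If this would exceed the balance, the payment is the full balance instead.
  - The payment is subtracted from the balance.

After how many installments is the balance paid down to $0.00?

Installment 1: opening $5,091.23; interest $35.64 → $5,126.87; payment $784.35; balance $4,342.52
Installment 2: opening $4,342.52; interest $35.64 → $4,378.16; payment $928.10; balance $3,450.06
Installment 3: opening $3,450.06; interest $35.64 → $3,485.70; payment $1,071.85; balance $2,413.85
Installment 4: opening $2,413.85; interest $35.64 → $2,449.49; payment $1,215.60; balance $1,233.89
Installment 5: opening $1,233.89; interest $35.64 → $1,269.53; payment $1,269.53; balance $0.00
Balance reaches $0.00 in installment 5.

5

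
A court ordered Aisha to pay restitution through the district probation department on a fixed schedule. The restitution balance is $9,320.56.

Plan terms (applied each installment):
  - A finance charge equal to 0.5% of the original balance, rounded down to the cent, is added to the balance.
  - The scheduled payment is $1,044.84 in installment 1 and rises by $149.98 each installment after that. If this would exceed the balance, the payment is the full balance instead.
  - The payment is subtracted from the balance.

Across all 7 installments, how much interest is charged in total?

$326.20

Installment 1: $9,320.56 +$46.60 interest = $9,367.16; pay $1,044.84 → $8,322.32
Installment 2: $8,322.32 +$46.60 interest = $8,368.92; pay $1,194.82 → $7,174.10
Installment 3: $7,174.10 +$46.60 interest = $7,220.70; pay $1,344.80 → $5,875.90
Installment 4: $5,875.90 +$46.60 interest = $5,922.50; pay $1,494.78 → $4,427.72
Installment 5: $4,427.72 +$46.60 interest = $4,474.32; pay $1,644.76 → $2,829.56
Installment 6: $2,829.56 +$46.60 interest = $2,876.16; pay $1,794.74 → $1,081.42
Installment 7: $1,081.42 +$46.60 interest = $1,128.02; pay $1,128.02 → $0.00
Total interest: $46.60 + $46.60 + $46.60 + $46.60 + $46.60 + $46.60 + $46.60 = $326.20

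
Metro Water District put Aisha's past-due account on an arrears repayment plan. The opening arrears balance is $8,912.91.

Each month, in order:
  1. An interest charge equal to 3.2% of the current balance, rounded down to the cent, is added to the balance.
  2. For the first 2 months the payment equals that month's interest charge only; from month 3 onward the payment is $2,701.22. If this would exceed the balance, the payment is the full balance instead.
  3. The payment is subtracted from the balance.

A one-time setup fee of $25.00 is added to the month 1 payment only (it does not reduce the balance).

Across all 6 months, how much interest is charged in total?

$1,237.41

Month 1: opening $8,912.91; interest $285.21 → $9,198.12; payment $285.21 (+ $25.00 fee); balance $8,912.91
Month 2: opening $8,912.91; interest $285.21 → $9,198.12; payment $285.21; balance $8,912.91
Month 3: opening $8,912.91; interest $285.21 → $9,198.12; payment $2,701.22; balance $6,496.90
Month 4: opening $6,496.90; interest $207.90 → $6,704.80; payment $2,701.22; balance $4,003.58
Month 5: opening $4,003.58; interest $128.11 → $4,131.69; payment $2,701.22; balance $1,430.47
Month 6: opening $1,430.47; interest $45.77 → $1,476.24; payment $1,476.24; balance $0.00
Total interest: $285.21 + $285.21 + $285.21 + $207.90 + $128.11 + $45.77 = $1,237.41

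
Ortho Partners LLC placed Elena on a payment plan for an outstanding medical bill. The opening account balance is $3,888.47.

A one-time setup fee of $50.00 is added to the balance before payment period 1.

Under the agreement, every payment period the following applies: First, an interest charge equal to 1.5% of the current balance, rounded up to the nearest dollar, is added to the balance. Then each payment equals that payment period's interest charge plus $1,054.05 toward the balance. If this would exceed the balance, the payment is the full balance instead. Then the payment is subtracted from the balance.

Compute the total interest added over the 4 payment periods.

Payment period 1: opening $3,938.47; interest $60.00 → $3,998.47; payment $1,114.05; balance $2,884.42
Payment period 2: opening $2,884.42; interest $44.00 → $2,928.42; payment $1,098.05; balance $1,830.37
Payment period 3: opening $1,830.37; interest $28.00 → $1,858.37; payment $1,082.05; balance $776.32
Payment period 4: opening $776.32; interest $12.00 → $788.32; payment $788.32; balance $0.00
Total interest: $60.00 + $44.00 + $28.00 + $12.00 = $144.00

$144.00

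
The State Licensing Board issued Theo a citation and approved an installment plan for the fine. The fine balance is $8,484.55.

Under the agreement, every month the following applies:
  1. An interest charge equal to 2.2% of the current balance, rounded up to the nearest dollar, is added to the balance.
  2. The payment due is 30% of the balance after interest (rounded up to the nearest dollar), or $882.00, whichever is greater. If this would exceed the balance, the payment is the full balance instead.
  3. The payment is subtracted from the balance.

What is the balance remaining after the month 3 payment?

$3,105.55

Month 1: opening $8,484.55; interest $187.00 → $8,671.55; payment $2,602.00; balance $6,069.55
Month 2: opening $6,069.55; interest $134.00 → $6,203.55; payment $1,862.00; balance $4,341.55
Month 3: opening $4,341.55; interest $96.00 → $4,437.55; payment $1,332.00; balance $3,105.55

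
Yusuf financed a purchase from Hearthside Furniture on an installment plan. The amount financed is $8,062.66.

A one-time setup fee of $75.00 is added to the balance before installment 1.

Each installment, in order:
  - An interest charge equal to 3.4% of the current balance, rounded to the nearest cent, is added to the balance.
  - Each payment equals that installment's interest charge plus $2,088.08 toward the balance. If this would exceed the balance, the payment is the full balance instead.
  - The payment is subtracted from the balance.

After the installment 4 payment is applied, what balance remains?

# | Opening | Interest | Payment | End bal
1 | $8,137.66 | $276.68 | $2,364.76 | $6,049.58
2 | $6,049.58 | $205.69 | $2,293.77 | $3,961.50
3 | $3,961.50 | $134.69 | $2,222.77 | $1,873.42
4 | $1,873.42 | $63.70 | $1,937.12 | $0.00

$0.00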